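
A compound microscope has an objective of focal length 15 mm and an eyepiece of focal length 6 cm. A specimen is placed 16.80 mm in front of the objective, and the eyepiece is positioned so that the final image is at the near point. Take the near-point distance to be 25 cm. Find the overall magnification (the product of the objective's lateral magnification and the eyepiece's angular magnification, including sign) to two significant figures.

-43

Convert to cm: f_obj = 15 mm = 1.5 cm; d_o = 16.80 mm = 1.68 cm.
Objective: 1/d_i = 1/f_obj - 1/d_o = 1/1.5 - 1/1.68 = 0.07143 cm^-1, so d_i = 14.000 cm.
m_obj = -d_i/d_o = -14.000/1.68 = -8.333.
Eyepiece angular magnification (image at near point): M_eye = 1 + D/f_e = 1 + 25/6 = 5.167.
Overall M = m_obj x M_eye = (-8.333)(5.167) = -43.06.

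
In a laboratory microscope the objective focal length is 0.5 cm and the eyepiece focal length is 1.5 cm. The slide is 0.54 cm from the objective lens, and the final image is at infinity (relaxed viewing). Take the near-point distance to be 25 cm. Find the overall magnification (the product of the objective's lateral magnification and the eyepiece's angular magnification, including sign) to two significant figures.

Objective: 1/d_i = 1/f_obj - 1/d_o = 1/0.5 - 1/0.54 = 0.14815 cm^-1, so d_i = 6.750 cm.
m_obj = -d_i/d_o = -6.750/0.54 = -12.500.
Eyepiece angular magnification (image at infinity): M_eye = D/f_e = 25/1.5 = 16.667.
Overall M = m_obj x M_eye = (-12.500)(16.667) = -208.33.

-210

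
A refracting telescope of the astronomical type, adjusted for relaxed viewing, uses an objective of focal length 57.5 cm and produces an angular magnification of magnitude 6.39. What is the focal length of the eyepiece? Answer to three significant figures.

|M| = f_obj/f_eye, so f_eye = f_obj/|M| = 57.5/6.39 = 8.998 cm.

9.00 cm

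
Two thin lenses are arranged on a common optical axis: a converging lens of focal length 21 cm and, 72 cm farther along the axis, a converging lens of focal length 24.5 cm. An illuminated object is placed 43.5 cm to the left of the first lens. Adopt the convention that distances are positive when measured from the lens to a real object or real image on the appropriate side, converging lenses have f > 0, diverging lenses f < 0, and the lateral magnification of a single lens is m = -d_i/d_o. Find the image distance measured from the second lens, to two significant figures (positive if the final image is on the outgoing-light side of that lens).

110 cm

First lens: d_i1 = 1/(1/21 - 1/43.5) = 40.600 cm.
Object distance for lens 2: d_o2 = 72 - 40.600 = 31.400 cm.
Second lens: d_i2 = 1/(1/24.5 - 1/(31.400)) = 111.493 cm.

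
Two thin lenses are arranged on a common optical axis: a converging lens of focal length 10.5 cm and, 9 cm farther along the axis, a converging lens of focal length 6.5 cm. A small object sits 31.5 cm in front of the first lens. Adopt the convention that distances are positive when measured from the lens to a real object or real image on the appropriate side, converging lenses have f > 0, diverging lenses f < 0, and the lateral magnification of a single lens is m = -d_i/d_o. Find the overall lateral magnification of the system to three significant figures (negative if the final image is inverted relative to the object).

Lens 1: 1/d_i1 = 1/f_1 - 1/d_o1 = 1/10.5 - 1/31.5 = 0.06349 cm^-1, so d_i1 = 15.750 cm.
m_1 = -(15.750)/31.5 = -0.5000.
This image would form 15.750 cm past lens 1, i.e. 6.750 cm beyond lens 2, so it is a virtual object for lens 2: d_o2 = 9 - 15.750 = -6.750 cm.
Lens 2: 1/d_i2 = 1/f_2 - 1/d_o2 = 1/6.5 - 1/(-6.750) = 0.30199 cm^-1, so d_i2 = 3.311 cm.
m_2 = -(3.311)/(-6.750) = 0.4906.
The system's lateral magnification is m_1 m_2 = (-0.5000)(0.4906) = -0.2453.

-0.245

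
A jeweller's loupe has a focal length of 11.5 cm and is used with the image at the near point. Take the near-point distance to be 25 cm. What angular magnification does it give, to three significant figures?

3.17

M = 1 + D/f = 1 + 25/11.5 = 3.174.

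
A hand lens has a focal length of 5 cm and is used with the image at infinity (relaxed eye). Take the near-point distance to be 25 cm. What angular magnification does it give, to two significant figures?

5.0

M = D/f = 25/5 = 5.000.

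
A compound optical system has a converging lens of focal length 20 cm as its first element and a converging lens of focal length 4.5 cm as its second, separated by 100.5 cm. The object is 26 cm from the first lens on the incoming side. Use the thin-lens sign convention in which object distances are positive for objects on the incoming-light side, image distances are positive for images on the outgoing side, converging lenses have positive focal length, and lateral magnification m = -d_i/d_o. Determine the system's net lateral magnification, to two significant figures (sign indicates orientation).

First lens: d_i1 = 1/(1/20 - 1/26) = 86.667 cm.
m_1 = -(86.667)/26 = -3.3333.
That image sits 13.833 cm in front of the second lens, so d_o2 = 13.833 cm.
Second lens: d_i2 = 1/(1/4.5 - 1/(13.833)) = 6.670 cm.
m_2 = -(6.670)/(13.833) = -0.4821.
Total m = m_1 x m_2 = (-3.3333)(-0.4821) = 1.6071.

1.6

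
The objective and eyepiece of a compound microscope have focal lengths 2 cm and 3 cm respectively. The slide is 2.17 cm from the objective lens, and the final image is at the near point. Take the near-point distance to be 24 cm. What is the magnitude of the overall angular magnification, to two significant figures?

Objective: 1/d_i = 1/f_obj - 1/d_o = 1/2 - 1/2.17 = 0.03917 cm^-1, so d_i = 25.529 cm.
m_obj = -d_i/d_o = -25.529/2.17 = -11.765.
Eyepiece angular magnification (image at near point): M_eye = 1 + D/f_e = 1 + 24/3 = 9.000.
Overall M = m_obj x M_eye = (-11.765)(9.000) = -105.88.
|M| = 105.88.

110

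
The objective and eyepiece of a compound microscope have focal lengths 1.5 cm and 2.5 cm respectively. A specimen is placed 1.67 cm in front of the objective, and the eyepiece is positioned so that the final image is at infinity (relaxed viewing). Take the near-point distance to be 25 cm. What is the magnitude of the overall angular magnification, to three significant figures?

88.2

Objective: 1/d_i = 1/f_obj - 1/d_o = 1/1.5 - 1/1.67 = 0.06786 cm^-1, so d_i = 14.735 cm.
m_obj = -d_i/d_o = -14.735/1.67 = -8.824.
Eyepiece angular magnification (image at infinity): M_eye = D/f_e = 25/2.5 = 10.000.
Overall M = m_obj x M_eye = (-8.824)(10.000) = -88.24.
|M| = 88.24.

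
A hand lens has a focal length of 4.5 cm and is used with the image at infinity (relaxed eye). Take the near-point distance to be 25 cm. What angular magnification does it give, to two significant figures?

5.6

M = D/f = 25/4.5 = 5.556.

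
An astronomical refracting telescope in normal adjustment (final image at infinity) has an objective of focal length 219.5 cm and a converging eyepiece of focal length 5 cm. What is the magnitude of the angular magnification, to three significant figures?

43.9

|M| = f_obj/|f_eye| = 219.5/5 = 43.900.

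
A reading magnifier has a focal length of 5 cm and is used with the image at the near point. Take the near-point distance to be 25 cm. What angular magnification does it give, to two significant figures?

M = 1 + D/f = 1 + 25/5 = 6.000.

6.0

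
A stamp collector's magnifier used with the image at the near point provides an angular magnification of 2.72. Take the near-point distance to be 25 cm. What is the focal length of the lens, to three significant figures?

For the image at the near point, M = 1 + D/f.
f = D/(M - 1) = 25/(2.72 - 1) = 14.535 cm.

14.5 cm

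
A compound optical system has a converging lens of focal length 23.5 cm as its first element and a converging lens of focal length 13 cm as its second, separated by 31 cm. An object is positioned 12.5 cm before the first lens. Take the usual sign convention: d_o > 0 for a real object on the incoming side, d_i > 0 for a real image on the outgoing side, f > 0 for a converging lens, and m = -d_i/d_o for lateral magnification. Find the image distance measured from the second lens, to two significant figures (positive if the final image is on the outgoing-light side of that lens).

17 cm

Applying the thin-lens equation to the first lens, 1/23.5 = 1/12.5 + 1/d_i1, which gives d_i1 = -26.705 cm.
With d_i1 < 0 the first image is virtual and lies on the object side; the object distance for lens 2 is d_o2 = 31 - (-26.705) = 57.705 cm.
Applying the thin-lens equation again with f_2 = 13 cm and d_o2 = 57.705 cm gives d_i2 = 16.780 cm.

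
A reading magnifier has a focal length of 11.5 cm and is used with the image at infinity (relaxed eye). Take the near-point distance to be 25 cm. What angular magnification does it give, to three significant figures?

2.17

M = D/f = 25/11.5 = 2.174.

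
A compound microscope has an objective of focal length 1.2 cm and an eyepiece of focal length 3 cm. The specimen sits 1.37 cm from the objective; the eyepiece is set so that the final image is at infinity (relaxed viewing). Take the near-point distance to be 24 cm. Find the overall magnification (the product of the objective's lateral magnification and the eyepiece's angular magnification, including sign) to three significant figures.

Objective: 1/d_i = 1/f_obj - 1/d_o = 1/1.2 - 1/1.37 = 0.10341 cm^-1, so d_i = 9.671 cm.
m_obj = -d_i/d_o = -9.671/1.37 = -7.059.
Eyepiece angular magnification (image at infinity): M_eye = D/f_e = 24/3 = 8.000.
Overall M = m_obj x M_eye = (-7.059)(8.000) = -56.47.

-56.5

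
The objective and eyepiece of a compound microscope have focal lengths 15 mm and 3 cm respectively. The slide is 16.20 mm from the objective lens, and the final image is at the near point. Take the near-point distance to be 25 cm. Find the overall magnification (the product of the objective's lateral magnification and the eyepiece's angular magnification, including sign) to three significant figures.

-117

Convert to cm: f_obj = 15 mm = 1.5 cm; d_o = 16.20 mm = 1.62 cm.
Objective: 1/d_i = 1/f_obj - 1/d_o = 1/1.5 - 1/1.62 = 0.04938 cm^-1, so d_i = 20.250 cm.
m_obj = -d_i/d_o = -20.250/1.62 = -12.500.
Eyepiece angular magnification (image at near point): M_eye = 1 + D/f_e = 1 + 25/3 = 9.333.
Overall M = m_obj x M_eye = (-12.500)(9.333) = -116.67.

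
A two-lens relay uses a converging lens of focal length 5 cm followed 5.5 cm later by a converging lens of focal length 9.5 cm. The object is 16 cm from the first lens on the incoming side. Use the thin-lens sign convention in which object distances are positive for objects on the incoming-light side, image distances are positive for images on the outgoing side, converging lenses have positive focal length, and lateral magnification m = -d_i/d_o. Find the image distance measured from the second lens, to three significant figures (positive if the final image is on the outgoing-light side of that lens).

1.49 cm

Applying the thin-lens equation to the first lens, 1/5 = 1/16 + 1/d_i1, which gives d_i1 = 7.273 cm.
This image would form 7.273 cm past lens 1, i.e. 1.773 cm beyond lens 2, so it is a virtual object for lens 2: d_o2 = 5.5 - 7.273 = -1.773 cm.
Applying the thin-lens equation again with f_2 = 9.5 cm and d_o2 = -1.773 cm gives d_i2 = 1.494 cm.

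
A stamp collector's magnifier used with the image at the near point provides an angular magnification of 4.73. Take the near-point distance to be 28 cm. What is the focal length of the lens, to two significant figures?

For the image at the near point, M = 1 + D/f.
f = D/(M - 1) = 28/(4.73 - 1) = 7.507 cm.

7.5 cm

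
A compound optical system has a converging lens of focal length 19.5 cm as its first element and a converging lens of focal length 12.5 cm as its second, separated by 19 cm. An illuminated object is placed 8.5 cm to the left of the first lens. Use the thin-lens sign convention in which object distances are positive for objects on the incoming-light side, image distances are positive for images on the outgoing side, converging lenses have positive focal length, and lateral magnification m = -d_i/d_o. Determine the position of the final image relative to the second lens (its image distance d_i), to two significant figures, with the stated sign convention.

Lens 1: 1/d_i1 = 1/f_1 - 1/d_o1 = 1/19.5 - 1/8.5 = -0.06637 cm^-1, so d_i1 = -15.068 cm.
With d_i1 < 0 the first image is virtual and lies on the object side; the object distance for lens 2 is d_o2 = 19 - (-15.068) = 34.068 cm.
Lens 2: 1/d_i2 = 1/f_2 - 1/d_o2 = 1/12.5 - 1/(34.068) = 0.05065 cm^-1, so d_i2 = 19.744 cm.

20 cm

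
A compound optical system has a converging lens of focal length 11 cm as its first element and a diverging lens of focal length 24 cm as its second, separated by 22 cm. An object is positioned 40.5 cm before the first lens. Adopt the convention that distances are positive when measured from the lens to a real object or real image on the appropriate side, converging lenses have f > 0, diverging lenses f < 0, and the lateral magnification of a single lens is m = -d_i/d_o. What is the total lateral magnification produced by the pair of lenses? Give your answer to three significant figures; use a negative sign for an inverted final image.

Lens 1: 1/d_i1 = 1/f_1 - 1/d_o1 = 1/11 - 1/40.5 = 0.06622 cm^-1, so d_i1 = 15.102 cm.
m_1 = -(15.102)/40.5 = -0.3729.
Object distance for lens 2: d_o2 = 22 - 15.102 = 6.898 cm.
Lens 2: 1/d_i2 = 1/f_2 - 1/d_o2 = 1/(-24) - 1/(6.898) = -0.18663 cm^-1, so d_i2 = -5.358 cm.
m_2 = -(-5.358)/(6.898) = 0.7767.
The system's lateral magnification is m_1 m_2 = (-0.3729)(0.7767) = -0.2896.

-0.290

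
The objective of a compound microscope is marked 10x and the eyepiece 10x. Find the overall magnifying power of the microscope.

100

The overall magnification of a compound microscope is the product of the objective and eyepiece magnifications:
M = M_obj x M_eye = 10 x 10 = 100.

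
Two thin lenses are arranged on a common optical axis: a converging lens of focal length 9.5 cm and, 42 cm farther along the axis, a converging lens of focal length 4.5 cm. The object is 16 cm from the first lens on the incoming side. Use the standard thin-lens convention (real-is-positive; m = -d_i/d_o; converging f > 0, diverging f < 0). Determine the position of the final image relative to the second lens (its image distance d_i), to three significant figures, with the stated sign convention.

Applying the thin-lens equation to the first lens, 1/9.5 = 1/16 + 1/d_i1, which gives d_i1 = 23.385 cm.
Object distance for lens 2: d_o2 = 42 - 23.385 = 18.615 cm.
Applying the thin-lens equation again with f_2 = 4.5 cm and d_o2 = 18.615 cm gives d_i2 = 5.935 cm.

5.93 cm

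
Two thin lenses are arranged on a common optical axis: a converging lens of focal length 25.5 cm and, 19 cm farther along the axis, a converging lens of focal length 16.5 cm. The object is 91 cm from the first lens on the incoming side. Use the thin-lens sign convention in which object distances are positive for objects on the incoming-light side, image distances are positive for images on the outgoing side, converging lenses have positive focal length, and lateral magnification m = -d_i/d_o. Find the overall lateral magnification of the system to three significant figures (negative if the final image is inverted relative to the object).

-0.195

First lens: d_i1 = 1/(1/25.5 - 1/91) = 35.427 cm.
m_1 = -(35.427)/91 = -0.3893.
Since 35.427 cm > 19 cm, the first image lies past the second lens and serves as a virtual object: d_o2 = L - d_i1 = -16.427 cm.
Second lens: d_i2 = 1/(1/16.5 - 1/(-16.427)) = 8.232 cm.
m_2 = -(8.232)/(-16.427) = 0.5011.
Total m = m_1 x m_2 = (-0.3893)(0.5011) = -0.1951.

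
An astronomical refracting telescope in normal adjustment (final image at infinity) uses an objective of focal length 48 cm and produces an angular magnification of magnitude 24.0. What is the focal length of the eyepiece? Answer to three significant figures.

|M| = f_obj/f_eye, so f_eye = f_obj/|M| = 48/24.0 = 2.000 cm.

2.00 cm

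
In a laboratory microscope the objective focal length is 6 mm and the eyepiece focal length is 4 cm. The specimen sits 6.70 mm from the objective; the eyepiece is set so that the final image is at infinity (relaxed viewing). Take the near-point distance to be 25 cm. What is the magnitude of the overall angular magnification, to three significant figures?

Convert to cm: f_obj = 6 mm = 0.6 cm; d_o = 6.70 mm = 0.67 cm.
Objective: 1/d_i = 1/f_obj - 1/d_o = 1/0.6 - 1/0.67 = 0.17413 cm^-1, so d_i = 5.743 cm.
m_obj = -d_i/d_o = -5.743/0.67 = -8.571.
Eyepiece angular magnification (image at infinity): M_eye = D/f_e = 25/4 = 6.250.
Overall M = m_obj x M_eye = (-8.571)(6.250) = -53.57.
|M| = 53.57.

53.6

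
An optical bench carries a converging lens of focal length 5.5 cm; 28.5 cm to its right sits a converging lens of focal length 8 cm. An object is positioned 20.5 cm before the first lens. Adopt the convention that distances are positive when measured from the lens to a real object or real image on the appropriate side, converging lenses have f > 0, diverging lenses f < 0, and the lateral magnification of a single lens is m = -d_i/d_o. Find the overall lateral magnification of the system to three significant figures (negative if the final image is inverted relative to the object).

Applying the thin-lens equation to the first lens, 1/5.5 = 1/20.5 + 1/d_i1, which gives d_i1 = 7.517 cm.
Its lateral magnification is m_1 = -d_i1/d_o1 = -(7.517)/20.5 = -0.3667.
Object distance for lens 2: d_o2 = 28.5 - 7.517 = 20.983 cm.
Applying the thin-lens equation again with f_2 = 8 cm and d_o2 = 20.983 cm gives d_i2 = 12.929 cm.
m_2 = -(12.929)/(20.983) = -0.6162.
Overall magnification: m = m_1 m_2 = 0.2259.

0.226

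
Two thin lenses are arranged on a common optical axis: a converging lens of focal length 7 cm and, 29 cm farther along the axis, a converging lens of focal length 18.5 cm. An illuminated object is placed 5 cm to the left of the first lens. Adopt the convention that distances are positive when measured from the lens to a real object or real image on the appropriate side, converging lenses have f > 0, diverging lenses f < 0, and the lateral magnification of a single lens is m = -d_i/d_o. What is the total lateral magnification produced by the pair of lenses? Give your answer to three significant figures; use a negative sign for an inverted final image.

-2.31

First lens: d_i1 = 1/(1/7 - 1/5) = -17.500 cm.
m_1 = -(-17.500)/5 = 3.5000.
The intermediate image is virtual, 17.500 cm to the left of lens 1, so d_o2 = L - d_i1 = 29 - (-17.500) = 46.500 cm.
Second lens: d_i2 = 1/(1/18.5 - 1/(46.500)) = 30.723 cm.
m_2 = -(30.723)/(46.500) = -0.6607.
Total m = m_1 x m_2 = (3.5000)(-0.6607) = -2.3125.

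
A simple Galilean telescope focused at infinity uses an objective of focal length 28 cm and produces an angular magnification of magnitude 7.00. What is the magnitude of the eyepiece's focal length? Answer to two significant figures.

|M| = f_obj/|f_eye|, so |f_eye| = f_obj/|M| = 28/7.0 = 4.000 cm.
(The eyepiece is diverging, so its signed focal length is -4.000 cm.)

4.0 cm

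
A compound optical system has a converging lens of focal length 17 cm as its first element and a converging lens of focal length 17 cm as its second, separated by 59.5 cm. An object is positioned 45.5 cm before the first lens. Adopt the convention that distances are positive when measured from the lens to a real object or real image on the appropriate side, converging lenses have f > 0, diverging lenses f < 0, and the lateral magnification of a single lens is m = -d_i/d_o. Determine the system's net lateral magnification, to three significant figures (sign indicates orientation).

Applying the thin-lens equation to the first lens, 1/17 = 1/45.5 + 1/d_i1, which gives d_i1 = 27.140 cm.
Its lateral magnification is m_1 = -d_i1/d_o1 = -(27.140)/45.5 = -0.5965.
That image sits 32.360 cm in front of the second lens, so d_o2 = 32.360 cm.
Applying the thin-lens equation again with f_2 = 17 cm and d_o2 = 32.360 cm gives d_i2 = 35.816 cm.
m_2 = -(35.816)/(32.360) = -1.1068.
The system's lateral magnification is m_1 m_2 = (-0.5965)(-1.1068) = 0.6602.

0.660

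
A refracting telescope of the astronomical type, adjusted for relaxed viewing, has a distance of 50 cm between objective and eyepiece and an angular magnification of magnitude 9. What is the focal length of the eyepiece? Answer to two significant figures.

In normal adjustment the tube length equals f_obj + f_eye and |M| = f_obj/f_eye.
So f_obj = 9 f_eye and 9 f_eye + f_eye = 50 cm, giving f_eye = 50/10 = 5.000 cm and f_obj = 45.000 cm.

5.0 cm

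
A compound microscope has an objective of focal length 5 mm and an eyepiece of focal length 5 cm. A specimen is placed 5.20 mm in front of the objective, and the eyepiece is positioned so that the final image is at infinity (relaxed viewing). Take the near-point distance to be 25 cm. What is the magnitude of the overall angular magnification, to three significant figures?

Convert to cm: f_obj = 5 mm = 0.5 cm; d_o = 5.20 mm = 0.52 cm.
Objective: 1/d_i = 1/f_obj - 1/d_o = 1/0.5 - 1/0.52 = 0.07692 cm^-1, so d_i = 13.000 cm.
m_obj = -d_i/d_o = -13.000/0.52 = -25.000.
Eyepiece angular magnification (image at infinity): M_eye = D/f_e = 25/5 = 5.000.
Overall M = m_obj x M_eye = (-25.000)(5.000) = -125.00.
|M| = 125.00.

125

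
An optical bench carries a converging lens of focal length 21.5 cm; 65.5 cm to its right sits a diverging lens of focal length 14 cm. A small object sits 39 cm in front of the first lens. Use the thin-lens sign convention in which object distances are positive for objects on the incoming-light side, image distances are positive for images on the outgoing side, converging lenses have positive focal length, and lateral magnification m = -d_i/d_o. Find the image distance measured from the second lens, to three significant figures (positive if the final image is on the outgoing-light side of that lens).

-7.79 cm

First lens: d_i1 = 1/(1/21.5 - 1/39) = 47.914 cm.
That image sits 17.586 cm in front of the second lens, so d_o2 = 17.586 cm.
Second lens: d_i2 = 1/(1/(-14) - 1/(17.586)) = -7.795 cm.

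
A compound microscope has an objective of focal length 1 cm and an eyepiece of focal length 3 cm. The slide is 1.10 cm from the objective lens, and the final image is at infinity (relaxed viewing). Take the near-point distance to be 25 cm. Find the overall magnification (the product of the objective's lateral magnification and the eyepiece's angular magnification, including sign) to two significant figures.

Objective: 1/d_i = 1/f_obj - 1/d_o = 1/1 - 1/1.10 = 0.09091 cm^-1, so d_i = 11.000 cm.
m_obj = -d_i/d_o = -11.000/1.10 = -10.000.
Eyepiece angular magnification (image at infinity): M_eye = D/f_e = 25/3 = 8.333.
Overall M = m_obj x M_eye = (-10.000)(8.333) = -83.33.

-83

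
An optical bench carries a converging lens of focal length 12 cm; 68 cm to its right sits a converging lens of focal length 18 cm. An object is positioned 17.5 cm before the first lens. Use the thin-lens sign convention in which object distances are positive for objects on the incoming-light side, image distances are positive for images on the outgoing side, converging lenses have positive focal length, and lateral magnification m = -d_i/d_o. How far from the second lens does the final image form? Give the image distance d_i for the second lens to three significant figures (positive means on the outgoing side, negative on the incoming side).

45.4 cm

Lens 1: 1/d_i1 = 1/f_1 - 1/d_o1 = 1/12 - 1/17.5 = 0.02619 cm^-1, so d_i1 = 38.182 cm.
The intermediate image is 38.182 cm to the right of lens 1, so d_o2 = L - d_i1 = 68 - 38.182 = 29.818 cm.
Lens 2: 1/d_i2 = 1/f_2 - 1/d_o2 = 1/18 - 1/(29.818) = 0.02202 cm^-1, so d_i2 = 45.415 cm.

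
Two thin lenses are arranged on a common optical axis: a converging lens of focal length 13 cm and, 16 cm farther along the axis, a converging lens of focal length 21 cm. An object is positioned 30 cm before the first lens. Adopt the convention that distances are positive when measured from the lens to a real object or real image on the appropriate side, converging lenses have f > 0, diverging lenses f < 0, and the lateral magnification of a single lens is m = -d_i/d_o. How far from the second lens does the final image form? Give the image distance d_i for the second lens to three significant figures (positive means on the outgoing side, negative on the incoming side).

Applying the thin-lens equation to the first lens, 1/13 = 1/30 + 1/d_i1, which gives d_i1 = 22.941 cm.
Since 22.941 cm > 16 cm, the first image lies past the second lens and serves as a virtual object: d_o2 = L - d_i1 = -6.941 cm.
Applying the thin-lens equation again with f_2 = 21 cm and d_o2 = -6.941 cm gives d_i2 = 5.217 cm.

5.22 cm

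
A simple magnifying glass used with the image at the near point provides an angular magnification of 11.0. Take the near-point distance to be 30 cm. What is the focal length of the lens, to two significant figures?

3.0 cm

For the image at the near point, M = 1 + D/f.
f = D/(M - 1) = 30/(11.0 - 1) = 3.000 cm.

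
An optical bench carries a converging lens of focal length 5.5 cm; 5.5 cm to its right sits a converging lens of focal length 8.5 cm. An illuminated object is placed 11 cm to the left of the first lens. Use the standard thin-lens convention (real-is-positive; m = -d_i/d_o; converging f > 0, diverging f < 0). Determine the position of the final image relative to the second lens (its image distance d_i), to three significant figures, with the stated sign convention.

Lens 1: 1/d_i1 = 1/f_1 - 1/d_o1 = 1/5.5 - 1/11 = 0.09091 cm^-1, so d_i1 = 11.000 cm.
Since 11.000 cm > 5.5 cm, the first image lies past the second lens and serves as a virtual object: d_o2 = L - d_i1 = -5.500 cm.
Lens 2: 1/d_i2 = 1/f_2 - 1/d_o2 = 1/8.5 - 1/(-5.500) = 0.29947 cm^-1, so d_i2 = 3.339 cm.

3.34 cm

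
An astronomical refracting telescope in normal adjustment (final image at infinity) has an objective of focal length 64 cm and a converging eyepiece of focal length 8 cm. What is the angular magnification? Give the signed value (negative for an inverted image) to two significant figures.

-8.0

M = -f_obj/f_eye = -64/(8) = -8.000.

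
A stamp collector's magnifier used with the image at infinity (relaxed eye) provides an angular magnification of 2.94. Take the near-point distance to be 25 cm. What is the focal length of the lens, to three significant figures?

For the image at infinity, M = D/f.
f = D/M = 25/2.94 = 8.503 cm.

8.50 cm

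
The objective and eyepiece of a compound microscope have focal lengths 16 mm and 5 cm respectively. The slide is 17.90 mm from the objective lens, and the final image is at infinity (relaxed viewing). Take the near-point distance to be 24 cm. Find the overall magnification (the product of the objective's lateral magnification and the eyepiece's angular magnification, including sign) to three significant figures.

Convert to cm: f_obj = 16 mm = 1.6 cm; d_o = 17.90 mm = 1.79 cm.
Objective: 1/d_i = 1/f_obj - 1/d_o = 1/1.6 - 1/1.79 = 0.06634 cm^-1, so d_i = 15.074 cm.
m_obj = -d_i/d_o = -15.074/1.79 = -8.421.
Eyepiece angular magnification (image at infinity): M_eye = D/f_e = 24/5 = 4.800.
Overall M = m_obj x M_eye = (-8.421)(4.800) = -40.42.

-40.4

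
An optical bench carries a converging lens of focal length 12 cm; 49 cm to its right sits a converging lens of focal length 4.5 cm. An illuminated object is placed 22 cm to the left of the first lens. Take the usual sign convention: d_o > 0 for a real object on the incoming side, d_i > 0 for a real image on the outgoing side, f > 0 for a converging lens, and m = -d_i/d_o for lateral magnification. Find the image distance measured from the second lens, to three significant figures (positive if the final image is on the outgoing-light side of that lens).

5.62 cm

Lens 1: 1/d_i1 = 1/f_1 - 1/d_o1 = 1/12 - 1/22 = 0.03788 cm^-1, so d_i1 = 26.400 cm.
That image sits 22.600 cm in front of the second lens, so d_o2 = 22.600 cm.
Lens 2: 1/d_i2 = 1/f_2 - 1/d_o2 = 1/4.5 - 1/(22.600) = 0.17797 cm^-1, so d_i2 = 5.619 cm.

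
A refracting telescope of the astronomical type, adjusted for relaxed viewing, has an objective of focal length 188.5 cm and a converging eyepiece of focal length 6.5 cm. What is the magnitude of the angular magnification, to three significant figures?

29.0

|M| = f_obj/|f_eye| = 188.5/6.5 = 29.000.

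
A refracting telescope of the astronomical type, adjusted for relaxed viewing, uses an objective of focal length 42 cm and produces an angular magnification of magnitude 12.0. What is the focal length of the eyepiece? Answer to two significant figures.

3.5 cm

|M| = f_obj/f_eye, so f_eye = f_obj/|M| = 42/12.0 = 3.500 cm.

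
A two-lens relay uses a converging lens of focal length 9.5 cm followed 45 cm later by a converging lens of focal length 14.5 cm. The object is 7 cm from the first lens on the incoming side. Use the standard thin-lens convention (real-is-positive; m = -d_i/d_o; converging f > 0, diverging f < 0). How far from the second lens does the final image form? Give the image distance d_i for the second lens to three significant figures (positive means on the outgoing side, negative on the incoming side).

18.2 cm

Lens 1: 1/d_i1 = 1/f_1 - 1/d_o1 = 1/9.5 - 1/7 = -0.03759 cm^-1, so d_i1 = -26.600 cm.
The intermediate image is virtual, 26.600 cm to the left of lens 1, so d_o2 = L - d_i1 = 45 - (-26.600) = 71.600 cm.
Lens 2: 1/d_i2 = 1/f_2 - 1/d_o2 = 1/14.5 - 1/(71.600) = 0.05500 cm^-1, so d_i2 = 18.182 cm.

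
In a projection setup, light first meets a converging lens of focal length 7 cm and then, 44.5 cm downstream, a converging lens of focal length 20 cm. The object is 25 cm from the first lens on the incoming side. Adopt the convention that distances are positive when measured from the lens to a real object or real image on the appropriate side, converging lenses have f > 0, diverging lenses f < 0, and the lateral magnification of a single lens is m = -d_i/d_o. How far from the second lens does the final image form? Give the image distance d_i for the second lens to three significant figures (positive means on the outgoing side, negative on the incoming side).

Applying the thin-lens equation to the first lens, 1/7 = 1/25 + 1/d_i1, which gives d_i1 = 9.722 cm.
That image sits 34.778 cm in front of the second lens, so d_o2 = 34.778 cm.
Applying the thin-lens equation again with f_2 = 20 cm and d_o2 = 34.778 cm gives d_i2 = 47.068 cm.

47.1 cm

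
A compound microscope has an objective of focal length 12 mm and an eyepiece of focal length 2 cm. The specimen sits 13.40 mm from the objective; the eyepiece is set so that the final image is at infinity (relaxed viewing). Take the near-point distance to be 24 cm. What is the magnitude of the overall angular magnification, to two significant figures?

100

Convert to cm: f_obj = 12 mm = 1.2 cm; d_o = 13.40 mm = 1.34 cm.
Objective: 1/d_i = 1/f_obj - 1/d_o = 1/1.2 - 1/1.34 = 0.08706 cm^-1, so d_i = 11.486 cm.
m_obj = -d_i/d_o = -11.486/1.34 = -8.571.
Eyepiece angular magnification (image at infinity): M_eye = D/f_e = 24/2 = 12.000.
Overall M = m_obj x M_eye = (-8.571)(12.000) = -102.86.
|M| = 102.86.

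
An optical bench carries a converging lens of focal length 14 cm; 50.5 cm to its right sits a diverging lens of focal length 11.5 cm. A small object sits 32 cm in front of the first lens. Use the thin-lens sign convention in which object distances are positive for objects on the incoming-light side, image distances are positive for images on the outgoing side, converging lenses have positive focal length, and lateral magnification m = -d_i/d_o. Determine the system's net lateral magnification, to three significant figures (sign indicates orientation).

Applying the thin-lens equation to the first lens, 1/14 = 1/32 + 1/d_i1, which gives d_i1 = 24.889 cm.
Its lateral magnification is m_1 = -d_i1/d_o1 = -(24.889)/32 = -0.7778.
The intermediate image is 24.889 cm to the right of lens 1, so d_o2 = L - d_i1 = 50.5 - 24.889 = 25.611 cm.
Applying the thin-lens equation again with f_2 = -11.5 cm and d_o2 = 25.611 cm gives d_i2 = -7.936 cm.
m_2 = -(-7.936)/(25.611) = 0.3099.
The system's lateral magnification is m_1 m_2 = (-0.7778)(0.3099) = -0.2410.

-0.241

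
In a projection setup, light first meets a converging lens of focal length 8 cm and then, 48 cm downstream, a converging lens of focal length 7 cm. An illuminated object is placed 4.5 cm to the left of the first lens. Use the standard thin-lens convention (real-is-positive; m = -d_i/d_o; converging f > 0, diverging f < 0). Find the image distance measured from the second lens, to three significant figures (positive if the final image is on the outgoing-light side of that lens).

Applying the thin-lens equation to the first lens, 1/8 = 1/4.5 + 1/d_i1, which gives d_i1 = -10.286 cm.
With d_i1 < 0 the first image is virtual and lies on the object side; the object distance for lens 2 is d_o2 = 48 - (-10.286) = 58.286 cm.
Applying the thin-lens equation again with f_2 = 7 cm and d_o2 = 58.286 cm gives d_i2 = 7.955 cm.

7.96 cm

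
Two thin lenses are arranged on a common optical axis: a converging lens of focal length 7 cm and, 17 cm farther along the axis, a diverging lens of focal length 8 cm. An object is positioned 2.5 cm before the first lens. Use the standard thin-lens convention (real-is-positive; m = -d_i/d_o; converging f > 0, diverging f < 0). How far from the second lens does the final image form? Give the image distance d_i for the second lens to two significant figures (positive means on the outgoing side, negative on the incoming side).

-5.8 cm

Applying the thin-lens equation to the first lens, 1/7 = 1/2.5 + 1/d_i1, which gives d_i1 = -3.889 cm.
The intermediate image is virtual, 3.889 cm to the left of lens 1, so d_o2 = L - d_i1 = 17 - (-3.889) = 20.889 cm.
Applying the thin-lens equation again with f_2 = -8 cm and d_o2 = 20.889 cm gives d_i2 = -5.785 cm.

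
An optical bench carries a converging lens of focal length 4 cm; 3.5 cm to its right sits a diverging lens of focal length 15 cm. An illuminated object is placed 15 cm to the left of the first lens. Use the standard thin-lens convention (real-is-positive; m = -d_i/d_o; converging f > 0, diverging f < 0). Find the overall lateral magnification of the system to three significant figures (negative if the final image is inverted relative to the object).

-0.418

Lens 1: 1/d_i1 = 1/f_1 - 1/d_o1 = 1/4 - 1/15 = 0.18333 cm^-1, so d_i1 = 5.455 cm.
m_1 = -(5.455)/15 = -0.3636.
Since 5.455 cm > 3.5 cm, the first image lies past the second lens and serves as a virtual object: d_o2 = L - d_i1 = -1.955 cm.
Lens 2: 1/d_i2 = 1/f_2 - 1/d_o2 = 1/(-15) - 1/(-1.955) = 0.44496 cm^-1, so d_i2 = 2.247 cm.
m_2 = -(2.247)/(-1.955) = 1.1498.
The system's lateral magnification is m_1 m_2 = (-0.3636)(1.1498) = -0.4181.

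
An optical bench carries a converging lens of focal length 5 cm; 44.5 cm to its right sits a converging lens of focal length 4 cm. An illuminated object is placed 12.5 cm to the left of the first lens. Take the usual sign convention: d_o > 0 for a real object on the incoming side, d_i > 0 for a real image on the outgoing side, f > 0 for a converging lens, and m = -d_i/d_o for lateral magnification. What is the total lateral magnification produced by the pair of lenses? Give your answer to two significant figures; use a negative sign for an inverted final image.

0.083

Applying the thin-lens equation to the first lens, 1/5 = 1/12.5 + 1/d_i1, which gives d_i1 = 8.333 cm.
Its lateral magnification is m_1 = -d_i1/d_o1 = -(8.333)/12.5 = -0.6667.
The intermediate image is 8.333 cm to the right of lens 1, so d_o2 = L - d_i1 = 44.5 - 8.333 = 36.167 cm.
Applying the thin-lens equation again with f_2 = 4 cm and d_o2 = 36.167 cm gives d_i2 = 4.497 cm.
m_2 = -(4.497)/(36.167) = -0.1244.
The system's lateral magnification is m_1 m_2 = (-0.6667)(-0.1244) = 0.0829.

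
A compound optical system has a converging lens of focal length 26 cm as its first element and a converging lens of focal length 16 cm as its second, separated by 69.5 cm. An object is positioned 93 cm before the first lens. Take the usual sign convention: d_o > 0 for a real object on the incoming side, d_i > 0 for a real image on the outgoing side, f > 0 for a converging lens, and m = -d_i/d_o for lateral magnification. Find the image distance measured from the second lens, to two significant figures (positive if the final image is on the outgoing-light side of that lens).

31 cm

Applying the thin-lens equation to the first lens, 1/26 = 1/93 + 1/d_i1, which gives d_i1 = 36.090 cm.
The intermediate image is 36.090 cm to the right of lens 1, so d_o2 = L - d_i1 = 69.5 - 36.090 = 33.410 cm.
Applying the thin-lens equation again with f_2 = 16 cm and d_o2 = 33.410 cm gives d_i2 = 30.704 cm.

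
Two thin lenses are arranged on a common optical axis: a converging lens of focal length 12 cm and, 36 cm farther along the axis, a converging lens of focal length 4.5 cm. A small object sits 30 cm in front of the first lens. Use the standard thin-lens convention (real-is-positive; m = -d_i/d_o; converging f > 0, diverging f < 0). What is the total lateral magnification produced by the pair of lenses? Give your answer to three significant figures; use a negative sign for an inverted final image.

0.261

Applying the thin-lens equation to the first lens, 1/12 = 1/30 + 1/d_i1, which gives d_i1 = 20.000 cm.
Its lateral magnification is m_1 = -d_i1/d_o1 = -(20.000)/30 = -0.6667.
The intermediate image is 20.000 cm to the right of lens 1, so d_o2 = L - d_i1 = 36 - 20.000 = 16.000 cm.
Applying the thin-lens equation again with f_2 = 4.5 cm and d_o2 = 16.000 cm gives d_i2 = 6.261 cm.
m_2 = -(6.261)/(16.000) = -0.3913.
The system's lateral magnification is m_1 m_2 = (-0.6667)(-0.3913) = 0.2609.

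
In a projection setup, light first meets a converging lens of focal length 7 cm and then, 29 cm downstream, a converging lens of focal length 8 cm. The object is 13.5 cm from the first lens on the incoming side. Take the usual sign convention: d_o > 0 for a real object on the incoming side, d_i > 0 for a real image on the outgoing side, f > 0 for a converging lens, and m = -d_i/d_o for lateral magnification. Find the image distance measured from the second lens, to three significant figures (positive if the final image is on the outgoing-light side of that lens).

Lens 1: 1/d_i1 = 1/f_1 - 1/d_o1 = 1/7 - 1/13.5 = 0.06878 cm^-1, so d_i1 = 14.538 cm.
Object distance for lens 2: d_o2 = 29 - 14.538 = 14.462 cm.
Lens 2: 1/d_i2 = 1/f_2 - 1/d_o2 = 1/8 - 1/(14.462) = 0.05585 cm^-1, so d_i2 = 17.905 cm.

17.9 cm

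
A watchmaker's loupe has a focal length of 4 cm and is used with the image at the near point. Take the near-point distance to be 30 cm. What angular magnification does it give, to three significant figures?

M = 1 + D/f = 1 + 30/4 = 8.500.

8.50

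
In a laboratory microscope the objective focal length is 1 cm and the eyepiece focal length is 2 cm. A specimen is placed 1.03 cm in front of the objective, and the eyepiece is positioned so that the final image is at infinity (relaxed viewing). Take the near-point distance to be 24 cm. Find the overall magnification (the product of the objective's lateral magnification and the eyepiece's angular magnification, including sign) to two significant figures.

Objective: 1/d_i = 1/f_obj - 1/d_o = 1/1 - 1/1.03 = 0.02913 cm^-1, so d_i = 34.333 cm.
m_obj = -d_i/d_o = -34.333/1.03 = -33.333.
Eyepiece angular magnification (image at infinity): M_eye = D/f_e = 24/2 = 12.000.
Overall M = m_obj x M_eye = (-33.333)(12.000) = -400.00.

-400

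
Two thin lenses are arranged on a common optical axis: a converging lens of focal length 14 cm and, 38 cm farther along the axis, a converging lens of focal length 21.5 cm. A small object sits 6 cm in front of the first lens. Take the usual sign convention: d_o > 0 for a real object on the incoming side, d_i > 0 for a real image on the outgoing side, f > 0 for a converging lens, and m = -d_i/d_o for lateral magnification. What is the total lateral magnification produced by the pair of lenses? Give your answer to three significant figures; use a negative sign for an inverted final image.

-1.39

First lens: d_i1 = 1/(1/14 - 1/6) = -10.500 cm.
m_1 = -(-10.500)/6 = 1.7500.
The intermediate image is virtual, 10.500 cm to the left of lens 1, so d_o2 = L - d_i1 = 38 - (-10.500) = 48.500 cm.
Second lens: d_i2 = 1/(1/21.5 - 1/(48.500)) = 38.620 cm.
m_2 = -(38.620)/(48.500) = -0.7963.
Overall magnification: m = m_1 m_2 = -1.3935.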